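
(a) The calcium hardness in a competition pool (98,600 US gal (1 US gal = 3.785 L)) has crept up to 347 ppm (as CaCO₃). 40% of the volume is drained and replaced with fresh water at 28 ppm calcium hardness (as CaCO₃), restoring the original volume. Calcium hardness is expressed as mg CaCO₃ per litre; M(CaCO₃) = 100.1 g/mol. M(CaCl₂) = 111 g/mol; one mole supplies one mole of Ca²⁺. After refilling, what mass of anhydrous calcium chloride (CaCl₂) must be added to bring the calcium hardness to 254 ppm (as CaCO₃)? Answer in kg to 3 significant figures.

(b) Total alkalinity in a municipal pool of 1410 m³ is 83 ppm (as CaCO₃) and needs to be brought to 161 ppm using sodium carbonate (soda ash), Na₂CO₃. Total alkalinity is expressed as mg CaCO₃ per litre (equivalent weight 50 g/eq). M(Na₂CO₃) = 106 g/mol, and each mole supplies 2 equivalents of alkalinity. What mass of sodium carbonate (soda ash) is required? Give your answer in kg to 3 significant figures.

(a) Volume: 98,600 US gal × 3.785 L/gal = 373,201 L.
(a) After draining 40% and refilling: 347 × 0.60 + 28 × 0.40 = 219.4 ppm.
(a) Deficit to target: 254 − 219.4 = 34.6 mg/L.
(a) As CaCO₃: 34.6 mg/L × 373,201 L = 12,910 g; ÷ 100.1 = 129 mol Ca²⁺.
(a) Mass: 129 × 111 = 14,320 g.

(b) Volume: 1410 m³ = 1,410,000 L.
(b) Alkalinity to add: (161 − 83) = 78 mg/L as CaCO₃ × 1,410,000 L = 110,000 g as CaCO₃.
(b) Equivalents: 110,000 g ÷ 50 g/eq = 2200 eq.
(b) Each mole of Na₂CO₃ supplies 2 eq, so 2200 / 2 = 1100 mol.
(b) Mass: 1100 mol × 106 g/mol = 116,600 g.

(a) 14.3 kg; (b) 117 kg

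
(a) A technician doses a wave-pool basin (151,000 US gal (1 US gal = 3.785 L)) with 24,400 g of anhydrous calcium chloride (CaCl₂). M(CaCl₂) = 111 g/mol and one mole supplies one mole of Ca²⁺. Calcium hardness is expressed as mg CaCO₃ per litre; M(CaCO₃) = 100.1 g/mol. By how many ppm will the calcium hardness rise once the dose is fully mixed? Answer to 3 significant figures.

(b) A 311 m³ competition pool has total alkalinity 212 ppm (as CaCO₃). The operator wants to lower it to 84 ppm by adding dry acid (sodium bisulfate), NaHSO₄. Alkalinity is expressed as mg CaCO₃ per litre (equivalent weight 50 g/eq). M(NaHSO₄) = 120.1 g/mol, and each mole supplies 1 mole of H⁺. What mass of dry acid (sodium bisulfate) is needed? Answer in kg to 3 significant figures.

(a) Volume: 151,000 US gal × 3.785 L/gal = 571,535 L.
(a) Moles of Ca²⁺: 24,400 g ÷ 111 g/mol = 219.8 mol.
(a) As CaCO₃: 219.8 mol × 100.1 g/mol = 22,000 g.
(a) Rise: 22,000 g / 571,535 L × 1000 = 38.5 mg/L.

(b) Volume: 311 m³ = 311,000 L.
(b) Alkalinity to neutralize: (212 − 84) = 128 mg/L as CaCO₃ × 311,000 L = 39,810 g as CaCO₃.
(b) Equivalents of H⁺ required: 39,810 ÷ 50 g/eq = 796.2 eq = 796.2 mol NaHSO₄.
(b) Mass of NaHSO₄: 796.2 × 120.1 = 95,620 g.

(a) 38.5 ppm; (b) 95.6 kg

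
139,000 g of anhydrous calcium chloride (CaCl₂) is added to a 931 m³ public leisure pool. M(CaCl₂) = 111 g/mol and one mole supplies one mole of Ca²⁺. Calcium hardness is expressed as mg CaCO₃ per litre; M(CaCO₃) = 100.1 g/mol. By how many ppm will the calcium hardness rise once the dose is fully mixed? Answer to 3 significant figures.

135 ppm

Volume: 931 m³ = 931,000 L.
Moles of Ca²⁺: 139,000 g ÷ 111 g/mol = 1252 mol.
As CaCO₃: 1252 mol × 100.1 g/mol = 125,400 g.
Rise: 125,400 g / 931,000 L × 1000 = 134.6 mg/L.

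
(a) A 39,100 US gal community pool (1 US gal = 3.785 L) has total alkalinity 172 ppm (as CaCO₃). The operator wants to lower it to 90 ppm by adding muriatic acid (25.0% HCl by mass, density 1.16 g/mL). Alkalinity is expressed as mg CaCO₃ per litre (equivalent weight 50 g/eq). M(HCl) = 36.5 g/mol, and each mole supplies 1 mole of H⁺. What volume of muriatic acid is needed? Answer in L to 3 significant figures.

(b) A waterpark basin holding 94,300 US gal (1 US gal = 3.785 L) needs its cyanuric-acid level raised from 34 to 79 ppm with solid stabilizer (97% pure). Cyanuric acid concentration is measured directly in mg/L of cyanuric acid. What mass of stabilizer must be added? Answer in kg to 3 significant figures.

(a) Volume: 39,100 US gal × 3.785 L/gal = 147,994 L.
(a) Alkalinity to neutralize: (172 − 90) = 82 mg/L as CaCO₃ × 147,994 L = 12,140 g as CaCO₃.
(a) Equivalents of H⁺ required: 12,140 ÷ 50 g/eq = 242.7 eq = 242.7 mol HCl.
(a) Mass of HCl: 242.7 × 36.5 = 8859 g.
(a) Mass of 25.0% solution: 8859 / 0.25 = 35,440 g.
(a) Volume: 35,440 g ÷ 1.16 g/mL = 30,550 mL.

(b) Volume: 94,300 US gal × 3.785 L/gal = 356,926 L.
(b) CYA to add: (79 − 34) = 45 mg/L × 356,926 L = 16,060 g cyanuric acid.
(b) At 97% purity: 16,060 / 0.97 = 16,560 g product.

(a) 30.5 L; (b) 16.6 kg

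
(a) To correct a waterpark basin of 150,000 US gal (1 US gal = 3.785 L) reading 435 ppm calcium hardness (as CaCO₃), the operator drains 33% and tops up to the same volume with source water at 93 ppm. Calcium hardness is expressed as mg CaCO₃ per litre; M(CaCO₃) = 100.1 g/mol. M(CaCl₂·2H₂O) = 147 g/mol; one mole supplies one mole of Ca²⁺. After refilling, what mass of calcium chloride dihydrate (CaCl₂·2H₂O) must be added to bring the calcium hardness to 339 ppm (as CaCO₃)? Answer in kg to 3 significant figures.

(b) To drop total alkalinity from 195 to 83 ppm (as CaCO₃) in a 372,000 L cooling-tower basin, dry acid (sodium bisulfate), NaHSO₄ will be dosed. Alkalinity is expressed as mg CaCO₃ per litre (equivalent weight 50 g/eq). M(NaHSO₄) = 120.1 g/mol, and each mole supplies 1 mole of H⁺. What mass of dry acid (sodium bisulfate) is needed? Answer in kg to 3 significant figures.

(a) Volume: 150,000 US gal × 3.785 L/gal = 567,750 L.
(a) After draining 33% and refilling: 435 × 0.67 + 93 × 0.33 = 322.14 ppm.
(a) Deficit to target: 339 − 322.14 = 16.86 mg/L.
(a) As CaCO₃: 16.86 mg/L × 567,750 L = 9572 g; ÷ 100.1 = 95.63 mol Ca²⁺.
(a) Mass: 95.63 × 147 = 14,060 g.

(b) Alkalinity to neutralize: (195 − 83) = 112 mg/L as CaCO₃ × 372,000 L = 41,660 g as CaCO₃.
(b) Equivalents of H⁺ required: 41,660 ÷ 50 g/eq = 833.3 eq = 833.3 mol NaHSO₄.
(b) Mass of NaHSO₄: 833.3 × 120.1 = 100,100 g.

(a) 14.1 kg; (b) 100 kg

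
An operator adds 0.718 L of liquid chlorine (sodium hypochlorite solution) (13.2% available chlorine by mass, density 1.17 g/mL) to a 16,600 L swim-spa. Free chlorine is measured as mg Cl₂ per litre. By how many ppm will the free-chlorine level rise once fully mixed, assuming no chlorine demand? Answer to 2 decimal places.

6.68 ppm

Mass of solution: 0.718 L × 1000 mL/L × 1.17 g/mL = 840.1 g.
Available chlorine delivered: 840.1 g × 0.132 = 110.9 g as Cl₂.
Concentration rise: 110.9 g / 16,600 L = 6.68 mg/L = 6.68 ppm.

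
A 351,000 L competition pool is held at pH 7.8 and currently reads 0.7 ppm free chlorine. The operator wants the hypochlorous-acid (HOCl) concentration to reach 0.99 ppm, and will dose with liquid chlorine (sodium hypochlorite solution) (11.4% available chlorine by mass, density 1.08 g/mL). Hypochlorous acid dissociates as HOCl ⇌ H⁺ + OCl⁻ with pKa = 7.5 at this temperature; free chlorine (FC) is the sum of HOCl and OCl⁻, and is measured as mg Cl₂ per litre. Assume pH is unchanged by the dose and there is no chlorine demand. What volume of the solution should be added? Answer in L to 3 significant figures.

[OCl⁻]/[HOCl] = 10^(pH − pKa) = 10^(7.8 − 7.5) = 1.995; fraction as HOCl = 1/(1 + 1.995) = 0.3339.
Free chlorine required for 0.99 ppm HOCl: 0.99 / 0.3339 = 2.965 ppm.
FC to add: 2.965 − 0.7 = 2.265 mg/L as Cl₂.
Cl₂ equivalent: 2.265 mg/L × 351,000 L = 795.1 g.
Product at 11.4% available Cl: 795.1 / 0.114 = 6975 g.
Volume: 6975 g ÷ 1.08 g/mL = 6458 mL.

6.46 L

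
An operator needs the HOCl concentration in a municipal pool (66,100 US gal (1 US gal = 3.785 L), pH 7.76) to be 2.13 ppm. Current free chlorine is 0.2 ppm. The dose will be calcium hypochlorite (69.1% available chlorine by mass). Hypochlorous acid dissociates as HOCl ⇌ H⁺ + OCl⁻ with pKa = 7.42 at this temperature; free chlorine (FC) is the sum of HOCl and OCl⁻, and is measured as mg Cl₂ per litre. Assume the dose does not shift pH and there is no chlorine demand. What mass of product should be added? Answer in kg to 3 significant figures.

2.39 kg

Volume: 66,100 US gal × 3.785 L/gal = 250,188 L.
[OCl⁻]/[HOCl] = 10^(pH − pKa) = 10^(7.76 − 7.42) = 2.188; fraction as HOCl = 1/(1 + 2.188) = 0.3137.
Free chlorine required for 2.13 ppm HOCl: 2.13 / 0.3137 = 6.79 ppm.
FC to add: 6.79 − 0.2 = 6.59 mg/L as Cl₂.
Cl₂ equivalent: 6.59 mg/L × 250,188 L = 1649 g.
Product at 69.1% available Cl: 1649 / 0.691 = 2386 g.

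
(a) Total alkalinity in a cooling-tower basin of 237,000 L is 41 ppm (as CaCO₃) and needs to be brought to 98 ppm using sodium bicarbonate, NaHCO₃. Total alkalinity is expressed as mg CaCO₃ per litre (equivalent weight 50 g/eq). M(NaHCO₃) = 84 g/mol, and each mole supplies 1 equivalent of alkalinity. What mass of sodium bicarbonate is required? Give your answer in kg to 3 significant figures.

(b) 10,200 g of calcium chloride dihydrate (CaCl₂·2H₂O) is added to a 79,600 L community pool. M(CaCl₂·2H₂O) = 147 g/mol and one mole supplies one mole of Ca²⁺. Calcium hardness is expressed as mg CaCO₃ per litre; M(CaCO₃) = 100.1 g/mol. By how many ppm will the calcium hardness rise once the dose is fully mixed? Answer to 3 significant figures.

(a) 22.7 kg; (b) 87.3 ppm

(a) Alkalinity to add: (98 − 41) = 57 mg/L as CaCO₃ × 237,000 L = 13,510 g as CaCO₃.
(a) Equivalents: 13,510 g ÷ 50 g/eq = 270.2 eq.
(a) NaHCO₃ supplies 1 eq per mole → 270.2 mol.
(a) Mass: 270.2 mol × 84 g/mol = 22,700 g.

(b) Moles of Ca²⁺: 10,200 g ÷ 147 g/mol = 69.39 mol.
(b) As CaCO₃: 69.39 mol × 100.1 g/mol = 6946 g.
(b) Rise: 6946 g / 79,600 L × 1000 = 87.26 mg/L.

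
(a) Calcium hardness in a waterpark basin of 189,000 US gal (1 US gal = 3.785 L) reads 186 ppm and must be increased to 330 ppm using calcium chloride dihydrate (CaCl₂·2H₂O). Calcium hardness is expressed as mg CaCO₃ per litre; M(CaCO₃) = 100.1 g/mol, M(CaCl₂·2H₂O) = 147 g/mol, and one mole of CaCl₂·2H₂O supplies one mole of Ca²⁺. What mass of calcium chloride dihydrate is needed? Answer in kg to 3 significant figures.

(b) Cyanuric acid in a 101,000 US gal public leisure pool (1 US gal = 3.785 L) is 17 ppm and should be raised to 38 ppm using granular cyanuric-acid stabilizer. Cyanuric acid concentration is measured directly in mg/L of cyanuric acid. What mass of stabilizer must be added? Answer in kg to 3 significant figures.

(a) Volume: 189,000 US gal × 3.785 L/gal = 715,365 L.
(a) Hardness to add: (330 − 186) = 144 mg/L as CaCO₃ × 715,365 L = 103,000 g as CaCO₃.
(a) Moles of Ca²⁺ (1 mol Ca²⁺ ≡ 1 mol CaCO₃): 103,000 / 100.1 g/mol = 1029 mol.
(a) Mass of CaCl₂·2H₂O: 1029 × 147 = 151,300 g.

(b) Volume: 101,000 US gal × 3.785 L/gal = 382,285 L.
(b) CYA to add: (38 − 17) = 21 mg/L × 382,285 L = 8028 g cyanuric acid.

(a) 151 kg; (b) 8.03 kg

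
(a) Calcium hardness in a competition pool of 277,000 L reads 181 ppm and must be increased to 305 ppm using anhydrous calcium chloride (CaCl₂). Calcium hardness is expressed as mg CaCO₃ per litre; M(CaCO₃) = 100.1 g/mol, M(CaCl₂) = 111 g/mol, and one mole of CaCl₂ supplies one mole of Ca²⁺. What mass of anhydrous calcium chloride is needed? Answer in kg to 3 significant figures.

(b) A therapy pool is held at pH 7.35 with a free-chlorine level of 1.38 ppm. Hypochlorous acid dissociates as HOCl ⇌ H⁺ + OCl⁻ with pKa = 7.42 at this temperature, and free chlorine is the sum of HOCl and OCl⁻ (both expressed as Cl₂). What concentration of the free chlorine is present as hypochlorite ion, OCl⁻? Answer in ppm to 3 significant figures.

(a) 38.1 kg; (b) 0.635 ppm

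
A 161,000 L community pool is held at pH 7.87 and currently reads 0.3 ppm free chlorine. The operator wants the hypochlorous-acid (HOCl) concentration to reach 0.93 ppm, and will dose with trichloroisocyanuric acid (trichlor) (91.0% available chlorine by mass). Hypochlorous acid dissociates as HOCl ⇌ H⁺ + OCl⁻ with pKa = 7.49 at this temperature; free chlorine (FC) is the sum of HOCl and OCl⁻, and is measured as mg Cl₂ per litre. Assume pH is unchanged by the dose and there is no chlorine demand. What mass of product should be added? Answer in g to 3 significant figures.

506 g

[OCl⁻]/[HOCl] = 10^(pH − pKa) = 10^(7.87 − 7.49) = 2.399; fraction as HOCl = 1/(1 + 2.399) = 0.2942.
Free chlorine required for 0.93 ppm HOCl: 0.93 / 0.2942 = 3.161 ppm.
FC to add: 3.161 − 0.3 = 2.861 mg/L as Cl₂.
Cl₂ equivalent: 2.861 mg/L × 161,000 L = 460.6 g.
Product at 91.0% available Cl: 460.6 / 0.91 = 506.2 g.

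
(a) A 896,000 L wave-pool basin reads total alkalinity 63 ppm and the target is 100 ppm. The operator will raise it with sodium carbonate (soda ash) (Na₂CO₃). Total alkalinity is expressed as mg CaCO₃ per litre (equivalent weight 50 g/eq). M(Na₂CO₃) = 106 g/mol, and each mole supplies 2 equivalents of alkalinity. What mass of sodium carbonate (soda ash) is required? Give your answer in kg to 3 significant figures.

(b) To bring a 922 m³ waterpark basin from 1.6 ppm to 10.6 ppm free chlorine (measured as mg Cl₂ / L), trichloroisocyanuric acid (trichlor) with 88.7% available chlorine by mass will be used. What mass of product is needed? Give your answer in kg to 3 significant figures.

(a) Alkalinity to add: (100 − 63) = 37 mg/L as CaCO₃ × 896,000 L = 33,150 g as CaCO₃.
(a) Equivalents: 33,150 g ÷ 50 g/eq = 663 eq.
(a) Each mole of Na₂CO₃ supplies 2 eq, so 663 / 2 = 331.5 mol.
(a) Mass: 331.5 mol × 106 g/mol = 35,140 g.

(b) Volume: 922 m³ = 922,000 L.
(b) Chlorine deficit: 10.6 − 1.6 = 9 ppm = 9 mg/L as Cl₂.
(b) Cl₂ equivalent needed: 9 mg/L × 922,000 L = 8,298,000 mg = 8298 g.
(b) Product at 88.7% available chlorine: 8298 / 0.887 = 9355 g.

(a) 35.1 kg; (b) 9.36 kg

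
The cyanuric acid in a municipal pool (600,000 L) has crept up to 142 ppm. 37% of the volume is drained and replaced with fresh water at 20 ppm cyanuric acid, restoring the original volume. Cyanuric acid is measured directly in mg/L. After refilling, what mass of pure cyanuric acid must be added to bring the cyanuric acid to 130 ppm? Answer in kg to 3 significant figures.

After draining 37% and refilling: 142 × 0.63 + 20 × 0.37 = 96.86 ppm.
Deficit to target: 130 − 96.86 = 33.14 mg/L.
Mass: 33.14 mg/L × 600,000 L = 19,880 g cyanuric acid.

19.9 kg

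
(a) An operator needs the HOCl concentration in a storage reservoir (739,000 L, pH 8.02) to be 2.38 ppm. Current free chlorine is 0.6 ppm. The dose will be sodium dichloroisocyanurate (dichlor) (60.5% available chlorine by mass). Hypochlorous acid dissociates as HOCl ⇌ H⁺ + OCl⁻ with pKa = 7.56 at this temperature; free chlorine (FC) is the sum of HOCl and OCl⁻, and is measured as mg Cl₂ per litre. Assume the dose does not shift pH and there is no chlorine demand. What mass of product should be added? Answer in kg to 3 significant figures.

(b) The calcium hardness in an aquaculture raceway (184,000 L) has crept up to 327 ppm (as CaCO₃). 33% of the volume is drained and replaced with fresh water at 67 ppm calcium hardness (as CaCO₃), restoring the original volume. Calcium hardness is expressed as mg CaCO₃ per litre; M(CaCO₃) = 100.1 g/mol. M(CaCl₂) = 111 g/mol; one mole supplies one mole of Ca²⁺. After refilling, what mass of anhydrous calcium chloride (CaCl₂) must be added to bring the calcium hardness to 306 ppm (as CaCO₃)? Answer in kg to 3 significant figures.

(a) 10.6 kg; (b) 13.2 kg

(a) [OCl⁻]/[HOCl] = 10^(pH − pKa) = 10^(8.02 − 7.56) = 2.884; fraction as HOCl = 1/(1 + 2.884) = 0.2575.
(a) Free chlorine required for 2.38 ppm HOCl: 2.38 / 0.2575 = 9.244 ppm.
(a) FC to add: 9.244 − 0.6 = 8.644 mg/L as Cl₂.
(a) Cl₂ equivalent: 8.644 mg/L × 739,000 L = 6388 g.
(a) Product at 60.5% available Cl: 6388 / 0.605 = 10,560 g.

(b) After draining 33% and refilling: 327 × 0.67 + 67 × 0.33 = 241.2 ppm.
(b) Deficit to target: 306 − 241.2 = 64.8 mg/L.
(b) As CaCO₃: 64.8 mg/L × 184,000 L = 11,920 g; ÷ 100.1 = 119.1 mol Ca²⁺.
(b) Mass: 119.1 × 111 = 13,220 g.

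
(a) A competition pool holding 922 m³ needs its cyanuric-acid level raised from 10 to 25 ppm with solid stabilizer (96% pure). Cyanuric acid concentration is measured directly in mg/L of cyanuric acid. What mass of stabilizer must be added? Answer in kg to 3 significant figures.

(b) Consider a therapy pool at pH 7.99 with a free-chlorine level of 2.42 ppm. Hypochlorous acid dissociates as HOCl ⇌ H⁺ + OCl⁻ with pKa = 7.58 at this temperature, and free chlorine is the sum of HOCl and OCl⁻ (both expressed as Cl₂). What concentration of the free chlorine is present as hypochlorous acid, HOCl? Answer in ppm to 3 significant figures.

(a) 14.4 kg; (b) 0.678 ppm

(a) Volume: 922 m³ = 922,000 L.
(a) CYA to add: (25 − 10) = 15 mg/L × 922,000 L = 13,830 g cyanuric acid.
(a) At 96% purity: 13,830 / 0.96 = 14,410 g product.

(b) [OCl⁻]/[HOCl] = 10^(pH − pKa) = 10^(7.99 − 7.58) = 10^0.41 = 2.57.
(b) Fraction as HOCl = 1 / (1 + 2.57) = 0.2801.
(b) HOCl = 0.2801 × 2.42 ppm = 0.6778 ppm.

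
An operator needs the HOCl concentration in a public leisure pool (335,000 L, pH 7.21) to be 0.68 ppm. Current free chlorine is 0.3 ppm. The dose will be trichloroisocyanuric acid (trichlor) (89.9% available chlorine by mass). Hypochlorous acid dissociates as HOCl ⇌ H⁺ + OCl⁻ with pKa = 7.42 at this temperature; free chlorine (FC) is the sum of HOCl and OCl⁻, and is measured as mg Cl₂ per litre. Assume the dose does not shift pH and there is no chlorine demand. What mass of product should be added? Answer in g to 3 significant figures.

298 g

[OCl⁻]/[HOCl] = 10^(pH − pKa) = 10^(7.21 − 7.42) = 0.6166; fraction as HOCl = 1/(1 + 0.6166) = 0.6186.
Free chlorine required for 0.68 ppm HOCl: 0.68 / 0.6186 = 1.099 ppm.
FC to add: 1.099 − 0.3 = 0.7993 mg/L as Cl₂.
Cl₂ equivalent: 0.7993 mg/L × 335,000 L = 267.8 g.
Product at 89.9% available Cl: 267.8 / 0.899 = 297.8 g.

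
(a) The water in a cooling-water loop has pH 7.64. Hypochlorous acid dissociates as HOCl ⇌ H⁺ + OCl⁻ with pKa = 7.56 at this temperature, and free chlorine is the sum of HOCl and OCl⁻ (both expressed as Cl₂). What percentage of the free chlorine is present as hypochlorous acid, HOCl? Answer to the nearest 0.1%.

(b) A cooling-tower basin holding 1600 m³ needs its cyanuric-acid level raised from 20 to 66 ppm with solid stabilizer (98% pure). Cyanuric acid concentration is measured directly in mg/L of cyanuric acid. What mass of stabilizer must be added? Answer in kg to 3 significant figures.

(a) [OCl⁻]/[HOCl] = 10^(pH − pKa) = 10^(7.64 − 7.56) = 10^0.08 = 1.202.
(a) Fraction as HOCl = 1 / (1 + 1.202) = 0.4541.

(b) Volume: 1600 m³ = 1,600,000 L.
(b) CYA to add: (66 − 20) = 46 mg/L × 1,600,000 L = 73,600 g cyanuric acid.
(b) At 98% purity: 73,600 / 0.98 = 75,100 g product.

(a) 45.4%; (b) 75.1 kg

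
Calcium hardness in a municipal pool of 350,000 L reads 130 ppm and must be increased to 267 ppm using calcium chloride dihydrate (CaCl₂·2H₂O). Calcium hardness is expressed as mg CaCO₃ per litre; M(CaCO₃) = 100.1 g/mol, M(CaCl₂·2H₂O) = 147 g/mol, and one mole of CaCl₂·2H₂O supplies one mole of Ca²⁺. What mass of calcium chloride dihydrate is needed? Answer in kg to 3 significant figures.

Hardness to add: (267 − 130) = 137 mg/L as CaCO₃ × 350,000 L = 47,950 g as CaCO₃.
Moles of Ca²⁺ (1 mol Ca²⁺ ≡ 1 mol CaCO₃): 47,950 / 100.1 g/mol = 479 mol.
Mass of CaCl₂·2H₂O: 479 × 147 = 70,420 g.

70.4 kg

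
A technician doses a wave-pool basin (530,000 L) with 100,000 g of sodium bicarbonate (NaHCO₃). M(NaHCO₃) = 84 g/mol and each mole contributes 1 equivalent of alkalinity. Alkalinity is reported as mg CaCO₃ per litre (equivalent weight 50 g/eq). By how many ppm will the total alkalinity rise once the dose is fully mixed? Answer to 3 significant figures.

112 ppm

Moles of NaHCO₃: 100,000 g ÷ 84 g/mol = 1190 mol → 1190 eq of alkalinity.
As CaCO₃: 1190 eq × 50 g/eq = 59,520 g.
Rise: 59,520 g / 530,000 L × 1000 = 112.3 mg/L.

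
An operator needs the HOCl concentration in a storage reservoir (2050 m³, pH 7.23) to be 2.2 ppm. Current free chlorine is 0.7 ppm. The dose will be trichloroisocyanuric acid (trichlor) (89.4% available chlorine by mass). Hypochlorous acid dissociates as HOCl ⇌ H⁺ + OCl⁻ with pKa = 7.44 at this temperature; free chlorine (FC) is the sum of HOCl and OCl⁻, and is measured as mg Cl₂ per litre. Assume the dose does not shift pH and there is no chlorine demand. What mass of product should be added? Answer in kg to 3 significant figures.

Volume: 2050 m³ = 2,050,000 L.
[OCl⁻]/[HOCl] = 10^(pH − pKa) = 10^(7.23 − 7.44) = 0.6166; fraction as HOCl = 1/(1 + 0.6166) = 0.6186.
Free chlorine required for 2.2 ppm HOCl: 2.2 / 0.6186 = 3.557 ppm.
FC to add: 3.557 − 0.7 = 2.857 mg/L as Cl₂.
Cl₂ equivalent: 2.857 mg/L × 2,050,000 L = 5856 g.
Product at 89.4% available Cl: 5856 / 0.894 = 6550 g.

6.55 kg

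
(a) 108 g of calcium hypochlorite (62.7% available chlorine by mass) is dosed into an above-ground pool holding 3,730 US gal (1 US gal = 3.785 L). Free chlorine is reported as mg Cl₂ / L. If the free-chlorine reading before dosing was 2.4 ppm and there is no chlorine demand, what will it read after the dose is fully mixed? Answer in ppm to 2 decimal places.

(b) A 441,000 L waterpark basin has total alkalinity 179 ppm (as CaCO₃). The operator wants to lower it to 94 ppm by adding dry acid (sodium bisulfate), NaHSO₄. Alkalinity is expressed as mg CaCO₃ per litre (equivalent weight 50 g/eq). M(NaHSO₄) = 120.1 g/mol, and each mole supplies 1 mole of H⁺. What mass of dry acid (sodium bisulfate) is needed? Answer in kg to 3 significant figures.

(a) 7.20 ppm; (b) 90.0 kg

(a) Volume: 3,730 US gal × 3.785 L/gal = 14,118 L.
(a) Available chlorine delivered: 108 g × 0.627 = 67.72 g as Cl₂.
(a) Concentration rise: 67.72 g / 14,118 L = 4.796 mg/L = 4.80 ppm.
(a) Final FC: 2.4 + 4.80 = 7.20 ppm.

(b) Alkalinity to neutralize: (179 − 94) = 85 mg/L as CaCO₃ × 441,000 L = 37,480 g as CaCO₃.
(b) Equivalents of H⁺ required: 37,480 ÷ 50 g/eq = 749.7 eq = 749.7 mol NaHSO₄.
(b) Mass of NaHSO₄: 749.7 × 120.1 = 90,040 g.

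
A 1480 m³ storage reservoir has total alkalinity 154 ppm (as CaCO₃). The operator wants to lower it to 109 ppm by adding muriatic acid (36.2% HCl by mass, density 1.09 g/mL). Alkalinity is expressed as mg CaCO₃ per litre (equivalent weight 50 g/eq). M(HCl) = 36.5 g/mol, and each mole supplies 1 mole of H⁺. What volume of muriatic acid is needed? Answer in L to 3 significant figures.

123 L

Volume: 1480 m³ = 1,480,000 L.
Alkalinity to neutralize: (154 − 109) = 45 mg/L as CaCO₃ × 1,480,000 L = 66,600 g as CaCO₃.
Equivalents of H⁺ required: 66,600 ÷ 50 g/eq = 1332 eq = 1332 mol HCl.
Mass of HCl: 1332 × 36.5 = 48,620 g.
Mass of 36.2% solution: 48,620 / 0.362 = 134,300 g.
Volume: 134,300 g ÷ 1.09 g/mL = 123,200 mL.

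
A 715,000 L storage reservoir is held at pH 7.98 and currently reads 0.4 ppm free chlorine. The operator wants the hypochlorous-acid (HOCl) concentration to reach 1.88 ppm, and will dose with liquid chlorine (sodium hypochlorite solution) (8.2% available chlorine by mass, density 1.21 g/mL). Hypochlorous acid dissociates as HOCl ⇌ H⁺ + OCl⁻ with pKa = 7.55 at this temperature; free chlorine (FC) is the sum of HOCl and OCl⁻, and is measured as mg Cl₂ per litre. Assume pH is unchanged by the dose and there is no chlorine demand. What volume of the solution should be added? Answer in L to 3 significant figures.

[OCl⁻]/[HOCl] = 10^(pH − pKa) = 10^(7.98 − 7.55) = 2.692; fraction as HOCl = 1/(1 + 2.692) = 0.2709.
Free chlorine required for 1.88 ppm HOCl: 1.88 / 0.2709 = 6.94 ppm.
FC to add: 6.94 − 0.4 = 6.54 mg/L as Cl₂.
Cl₂ equivalent: 6.54 mg/L × 715,000 L = 4676 g.
Product at 8.2% available Cl: 4676 / 0.082 = 57,030 g.
Volume: 57,030 g ÷ 1.21 g/mL = 47,130 mL.

47.1 L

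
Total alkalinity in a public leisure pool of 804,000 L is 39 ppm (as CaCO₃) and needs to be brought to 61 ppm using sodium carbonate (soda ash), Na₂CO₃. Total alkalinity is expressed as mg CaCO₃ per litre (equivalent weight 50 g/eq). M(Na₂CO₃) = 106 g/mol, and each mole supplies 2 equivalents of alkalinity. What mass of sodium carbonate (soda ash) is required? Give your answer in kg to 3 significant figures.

Alkalinity to add: (61 − 39) = 22 mg/L as CaCO₃ × 804,000 L = 17,690 g as CaCO₃.
Equivalents: 17,690 g ÷ 50 g/eq = 353.8 eq.
Each mole of Na₂CO₃ supplies 2 eq, so 353.8 / 2 = 176.9 mol.
Mass: 176.9 mol × 106 g/mol = 18,750 g.

18.7 kg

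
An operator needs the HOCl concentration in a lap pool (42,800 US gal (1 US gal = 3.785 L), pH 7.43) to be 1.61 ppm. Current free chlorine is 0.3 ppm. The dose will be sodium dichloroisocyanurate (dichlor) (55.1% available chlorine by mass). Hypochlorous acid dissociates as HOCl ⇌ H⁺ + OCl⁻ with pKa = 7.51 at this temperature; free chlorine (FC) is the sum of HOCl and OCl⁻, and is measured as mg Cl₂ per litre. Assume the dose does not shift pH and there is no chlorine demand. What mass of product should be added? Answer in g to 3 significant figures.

779 g

Volume: 42,800 US gal × 3.785 L/gal = 161,998 L.
[OCl⁻]/[HOCl] = 10^(pH − pKa) = 10^(7.43 − 7.51) = 0.8318; fraction as HOCl = 1/(1 + 0.8318) = 0.5459.
Free chlorine required for 1.61 ppm HOCl: 1.61 / 0.5459 = 2.949 ppm.
FC to add: 2.949 − 0.3 = 2.649 mg/L as Cl₂.
Cl₂ equivalent: 2.649 mg/L × 161,998 L = 429.2 g.
Product at 55.1% available Cl: 429.2 / 0.551 = 778.9 g.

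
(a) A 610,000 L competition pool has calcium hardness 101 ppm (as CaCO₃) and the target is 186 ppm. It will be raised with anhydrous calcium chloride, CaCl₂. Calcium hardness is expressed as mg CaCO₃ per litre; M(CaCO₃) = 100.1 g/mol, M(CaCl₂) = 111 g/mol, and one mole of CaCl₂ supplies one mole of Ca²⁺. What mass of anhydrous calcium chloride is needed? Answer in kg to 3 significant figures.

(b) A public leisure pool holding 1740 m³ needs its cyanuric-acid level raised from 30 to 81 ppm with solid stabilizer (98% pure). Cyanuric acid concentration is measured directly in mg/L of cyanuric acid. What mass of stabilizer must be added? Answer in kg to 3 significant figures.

(a) Hardness to add: (186 − 101) = 85 mg/L as CaCO₃ × 610,000 L = 51,850 g as CaCO₃.
(a) Moles of Ca²⁺ (1 mol Ca²⁺ ≡ 1 mol CaCO₃): 51,850 / 100.1 g/mol = 518 mol.
(a) Mass of CaCl₂: 518 × 111 = 57,500 g.

(b) Volume: 1740 m³ = 1,740,000 L.
(b) CYA to add: (81 − 30) = 51 mg/L × 1,740,000 L = 88,740 g cyanuric acid.
(b) At 98% purity: 88,740 / 0.98 = 90,550 g product.

(a) 57.5 kg; (b) 90.6 kg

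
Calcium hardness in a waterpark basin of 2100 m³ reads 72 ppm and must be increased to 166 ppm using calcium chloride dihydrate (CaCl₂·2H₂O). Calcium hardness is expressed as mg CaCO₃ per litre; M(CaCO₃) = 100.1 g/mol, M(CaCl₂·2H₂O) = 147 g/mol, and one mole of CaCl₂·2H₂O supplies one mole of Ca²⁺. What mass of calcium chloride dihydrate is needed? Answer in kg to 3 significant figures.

290 kg

Volume: 2100 m³ = 2,100,000 L.
Hardness to add: (166 − 72) = 94 mg/L as CaCO₃ × 2,100,000 L = 197,400 g as CaCO₃.
Moles of Ca²⁺ (1 mol Ca²⁺ ≡ 1 mol CaCO₃): 197,400 / 100.1 g/mol = 1972 mol.
Mass of CaCl₂·2H₂O: 1972 × 147 = 289,900 g.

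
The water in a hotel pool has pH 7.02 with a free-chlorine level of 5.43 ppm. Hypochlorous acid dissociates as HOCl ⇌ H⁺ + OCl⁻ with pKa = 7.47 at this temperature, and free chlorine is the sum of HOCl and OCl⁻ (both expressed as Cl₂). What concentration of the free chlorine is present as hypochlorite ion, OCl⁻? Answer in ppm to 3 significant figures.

1.42 ppm

[OCl⁻]/[HOCl] = 10^(pH − pKa) = 10^(7.02 − 7.47) = 10^-0.45 = 0.3548.
Fraction as HOCl = 1 / (1 + 0.3548) = 0.7381.
OCl⁻ = (1 − 0.7381) × 5.43 ppm = 1.422 ppm.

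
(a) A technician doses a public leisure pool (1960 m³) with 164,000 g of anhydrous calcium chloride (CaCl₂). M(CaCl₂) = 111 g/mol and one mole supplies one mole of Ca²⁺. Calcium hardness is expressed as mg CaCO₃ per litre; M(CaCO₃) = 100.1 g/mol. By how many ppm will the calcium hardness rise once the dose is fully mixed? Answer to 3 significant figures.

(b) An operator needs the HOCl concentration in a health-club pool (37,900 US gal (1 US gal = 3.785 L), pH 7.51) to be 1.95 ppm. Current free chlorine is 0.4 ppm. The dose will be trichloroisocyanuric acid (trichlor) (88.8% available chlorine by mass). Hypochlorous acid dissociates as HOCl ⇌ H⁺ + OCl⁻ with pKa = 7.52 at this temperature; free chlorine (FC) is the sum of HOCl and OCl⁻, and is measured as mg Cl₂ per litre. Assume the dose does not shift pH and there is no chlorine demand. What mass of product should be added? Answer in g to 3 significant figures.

(a) 75.5 ppm; (b) 558 g

(a) Volume: 1960 m³ = 1,960,000 L.
(a) Moles of Ca²⁺: 164,000 g ÷ 111 g/mol = 1477 mol.
(a) As CaCO₃: 1477 mol × 100.1 g/mol = 147,900 g.
(a) Rise: 147,900 g / 1,960,000 L × 1000 = 75.46 mg/L.

(b) Volume: 37,900 US gal × 3.785 L/gal = 143,452 L.
(b) [OCl⁻]/[HOCl] = 10^(pH − pKa) = 10^(7.51 − 7.52) = 0.9772; fraction as HOCl = 1/(1 + 0.9772) = 0.5058.
(b) Free chlorine required for 1.95 ppm HOCl: 1.95 / 0.5058 = 3.856 ppm.
(b) FC to add: 3.856 − 0.4 = 3.456 mg/L as Cl₂.
(b) Cl₂ equivalent: 3.456 mg/L × 143,452 L = 495.7 g.
(b) Product at 88.8% available Cl: 495.7 / 0.888 = 558.2 g.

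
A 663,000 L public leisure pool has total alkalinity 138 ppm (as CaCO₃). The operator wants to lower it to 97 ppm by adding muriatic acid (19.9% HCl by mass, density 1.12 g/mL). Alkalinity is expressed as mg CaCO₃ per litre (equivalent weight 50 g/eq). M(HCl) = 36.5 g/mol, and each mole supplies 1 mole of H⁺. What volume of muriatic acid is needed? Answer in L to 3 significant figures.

Alkalinity to neutralize: (138 − 97) = 41 mg/L as CaCO₃ × 663,000 L = 27,180 g as CaCO₃.
Equivalents of H⁺ required: 27,180 ÷ 50 g/eq = 543.7 eq = 543.7 mol HCl.
Mass of HCl: 543.7 × 36.5 = 19,840 g.
Mass of 19.9% solution: 19,840 / 0.199 = 99,720 g.
Volume: 99,720 g ÷ 1.12 g/mL = 89,030 mL.

89.0 L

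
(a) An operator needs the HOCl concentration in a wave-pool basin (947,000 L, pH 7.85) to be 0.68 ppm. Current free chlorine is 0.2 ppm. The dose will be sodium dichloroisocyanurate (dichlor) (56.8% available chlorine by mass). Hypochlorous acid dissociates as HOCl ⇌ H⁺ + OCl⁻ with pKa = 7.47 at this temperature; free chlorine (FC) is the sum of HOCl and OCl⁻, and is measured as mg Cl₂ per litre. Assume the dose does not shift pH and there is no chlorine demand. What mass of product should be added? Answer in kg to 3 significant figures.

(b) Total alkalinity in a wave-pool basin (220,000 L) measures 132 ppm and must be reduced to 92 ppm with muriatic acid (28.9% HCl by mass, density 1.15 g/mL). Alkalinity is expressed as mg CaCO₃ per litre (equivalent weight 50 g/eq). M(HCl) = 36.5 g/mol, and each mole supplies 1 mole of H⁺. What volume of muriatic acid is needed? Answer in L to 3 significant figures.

(a) 3.52 kg; (b) 19.3 L

(a) [OCl⁻]/[HOCl] = 10^(pH − pKa) = 10^(7.85 − 7.47) = 2.399; fraction as HOCl = 1/(1 + 2.399) = 0.2942.
(a) Free chlorine required for 0.68 ppm HOCl: 0.68 / 0.2942 = 2.311 ppm.
(a) FC to add: 2.311 − 0.2 = 2.111 mg/L as Cl₂.
(a) Cl₂ equivalent: 2.111 mg/L × 947,000 L = 1999 g.
(a) Product at 56.8% available Cl: 1999 / 0.568 = 3520 g.

(b) Alkalinity to neutralize: (132 − 92) = 40 mg/L as CaCO₃ × 220,000 L = 8800 g as CaCO₃.
(b) Equivalents of H⁺ required: 8800 ÷ 50 g/eq = 176 eq = 176 mol HCl.
(b) Mass of HCl: 176 × 36.5 = 6424 g.
(b) Mass of 28.9% solution: 6424 / 0.289 = 22,230 g.
(b) Volume: 22,230 g ÷ 1.15 g/mL = 19,330 mL.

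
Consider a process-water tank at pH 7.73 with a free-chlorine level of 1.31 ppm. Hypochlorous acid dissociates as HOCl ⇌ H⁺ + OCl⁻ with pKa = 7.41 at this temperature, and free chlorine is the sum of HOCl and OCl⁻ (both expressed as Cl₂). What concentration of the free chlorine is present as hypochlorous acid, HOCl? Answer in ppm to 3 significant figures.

0.424 ppm

[OCl⁻]/[HOCl] = 10^(pH − pKa) = 10^(7.73 − 7.41) = 10^0.32 = 2.089.
Fraction as HOCl = 1 / (1 + 2.089) = 0.3237.
HOCl = 0.3237 × 1.31 ppm = 0.424 ppm.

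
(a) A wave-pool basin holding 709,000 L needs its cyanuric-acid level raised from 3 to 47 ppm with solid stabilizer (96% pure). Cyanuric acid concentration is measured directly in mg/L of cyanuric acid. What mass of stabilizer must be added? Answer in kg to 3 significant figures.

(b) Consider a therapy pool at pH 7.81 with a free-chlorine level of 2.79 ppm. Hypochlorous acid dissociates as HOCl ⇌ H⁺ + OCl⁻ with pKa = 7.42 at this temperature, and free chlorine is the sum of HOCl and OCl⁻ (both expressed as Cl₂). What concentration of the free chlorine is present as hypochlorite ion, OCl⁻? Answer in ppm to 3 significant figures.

(a) CYA to add: (47 − 3) = 44 mg/L × 709,000 L = 31,200 g cyanuric acid.
(a) At 96% purity: 31,200 / 0.96 = 32,500 g product.

(b) [OCl⁻]/[HOCl] = 10^(pH − pKa) = 10^(7.81 − 7.42) = 10^0.39 = 2.455.
(b) Fraction as HOCl = 1 / (1 + 2.455) = 0.2895.
(b) OCl⁻ = (1 − 0.2895) × 2.79 ppm = 1.982 ppm.

(a) 32.5 kg; (b) 1.98 ppm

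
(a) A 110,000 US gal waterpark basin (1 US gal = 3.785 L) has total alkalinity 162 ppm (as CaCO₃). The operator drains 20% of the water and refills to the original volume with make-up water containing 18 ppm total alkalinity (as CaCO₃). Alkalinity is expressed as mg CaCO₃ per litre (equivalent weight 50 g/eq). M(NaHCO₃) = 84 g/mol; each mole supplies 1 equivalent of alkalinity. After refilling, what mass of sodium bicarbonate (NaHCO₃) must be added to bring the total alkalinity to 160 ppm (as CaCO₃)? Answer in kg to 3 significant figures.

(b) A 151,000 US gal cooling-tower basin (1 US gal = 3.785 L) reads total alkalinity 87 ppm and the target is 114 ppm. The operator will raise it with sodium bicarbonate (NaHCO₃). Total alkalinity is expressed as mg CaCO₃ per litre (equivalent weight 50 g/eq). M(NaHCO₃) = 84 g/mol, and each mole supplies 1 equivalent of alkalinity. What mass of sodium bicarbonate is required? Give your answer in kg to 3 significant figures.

(a) 18.7 kg; (b) 25.9 kg

(a) Volume: 110,000 US gal × 3.785 L/gal = 416,350 L.
(a) After draining 20% and refilling: 162 × 0.80 + 18 × 0.20 = 133.2 ppm.
(a) Deficit to target: 160 − 133.2 = 26.8 mg/L.
(a) As CaCO₃: 26.8 mg/L × 416,350 L = 11,160 g; ÷ 50 g/eq ÷ 1 = 223.2 mol NaHCO₃.
(a) Mass: 223.2 × 84 = 18,750 g.

(b) Volume: 151,000 US gal × 3.785 L/gal = 571,535 L.
(b) Alkalinity to add: (114 − 87) = 27 mg/L as CaCO₃ × 571,535 L = 15,430 g as CaCO₃.
(b) Equivalents: 15,430 g ÷ 50 g/eq = 308.6 eq.
(b) NaHCO₃ supplies 1 eq per mole → 308.6 mol.
(b) Mass: 308.6 mol × 84 g/mol = 25,920 g.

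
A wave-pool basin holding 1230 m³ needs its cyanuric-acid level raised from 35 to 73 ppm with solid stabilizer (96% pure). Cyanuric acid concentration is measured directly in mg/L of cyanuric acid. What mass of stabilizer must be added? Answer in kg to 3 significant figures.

48.7 kg

Volume: 1230 m³ = 1,230,000 L.
CYA to add: (73 − 35) = 38 mg/L × 1,230,000 L = 46,740 g cyanuric acid.
At 96% purity: 46,740 / 0.96 = 48,690 g product.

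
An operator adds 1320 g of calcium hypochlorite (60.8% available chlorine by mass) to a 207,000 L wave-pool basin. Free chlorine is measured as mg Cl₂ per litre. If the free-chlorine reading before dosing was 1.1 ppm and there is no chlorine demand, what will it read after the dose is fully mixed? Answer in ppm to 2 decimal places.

Available chlorine delivered: 1320 g × 0.608 = 802.6 g as Cl₂.
Concentration rise: 802.6 g / 207,000 L = 3.877 mg/L = 3.88 ppm.
Final FC: 1.1 + 3.88 = 4.98 ppm.

4.98 ppm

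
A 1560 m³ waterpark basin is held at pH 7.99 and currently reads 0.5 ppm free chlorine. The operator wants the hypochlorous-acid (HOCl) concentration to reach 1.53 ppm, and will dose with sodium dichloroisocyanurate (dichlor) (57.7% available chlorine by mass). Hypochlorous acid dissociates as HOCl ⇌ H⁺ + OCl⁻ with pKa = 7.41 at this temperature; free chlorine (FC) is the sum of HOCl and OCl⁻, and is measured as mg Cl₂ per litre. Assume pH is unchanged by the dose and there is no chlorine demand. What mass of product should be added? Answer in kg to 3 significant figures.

18.5 kg

Volume: 1560 m³ = 1,560,000 L.
[OCl⁻]/[HOCl] = 10^(pH − pKa) = 10^(7.99 − 7.41) = 3.802; fraction as HOCl = 1/(1 + 3.802) = 0.2083.
Free chlorine required for 1.53 ppm HOCl: 1.53 / 0.2083 = 7.347 ppm.
FC to add: 7.347 − 0.5 = 6.847 mg/L as Cl₂.
Cl₂ equivalent: 6.847 mg/L × 1,560,000 L = 10,680 g.
Product at 57.7% available Cl: 10,680 / 0.577 = 18,510 g.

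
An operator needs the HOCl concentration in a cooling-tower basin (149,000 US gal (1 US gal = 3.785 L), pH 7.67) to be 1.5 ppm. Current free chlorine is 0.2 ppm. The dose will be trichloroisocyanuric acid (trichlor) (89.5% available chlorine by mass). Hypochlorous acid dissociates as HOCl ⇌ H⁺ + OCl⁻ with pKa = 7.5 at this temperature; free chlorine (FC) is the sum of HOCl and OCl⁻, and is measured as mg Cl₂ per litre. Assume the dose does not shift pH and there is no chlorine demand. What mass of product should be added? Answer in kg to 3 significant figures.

Volume: 149,000 US gal × 3.785 L/gal = 563,965 L.
[OCl⁻]/[HOCl] = 10^(pH − pKa) = 10^(7.67 − 7.5) = 1.479; fraction as HOCl = 1/(1 + 1.479) = 0.4034.
Free chlorine required for 1.5 ppm HOCl: 1.5 / 0.4034 = 3.719 ppm.
FC to add: 3.719 − 0.2 = 3.519 mg/L as Cl₂.
Cl₂ equivalent: 3.519 mg/L × 563,965 L = 1984 g.
Product at 89.5% available Cl: 1984 / 0.895 = 2217 g.

2.22 kg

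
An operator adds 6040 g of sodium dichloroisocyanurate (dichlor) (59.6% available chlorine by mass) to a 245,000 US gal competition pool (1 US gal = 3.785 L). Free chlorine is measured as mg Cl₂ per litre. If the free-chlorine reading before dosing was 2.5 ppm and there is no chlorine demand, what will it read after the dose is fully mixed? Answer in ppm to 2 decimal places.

Volume: 245,000 US gal × 3.785 L/gal = 927,325 L.
Available chlorine delivered: 6040 g × 0.596 = 3600 g as Cl₂.
Concentration rise: 3600 g / 927,325 L = 3.882 mg/L = 3.88 ppm.
Final FC: 2.5 + 3.88 = 6.38 ppm.

6.38 ppm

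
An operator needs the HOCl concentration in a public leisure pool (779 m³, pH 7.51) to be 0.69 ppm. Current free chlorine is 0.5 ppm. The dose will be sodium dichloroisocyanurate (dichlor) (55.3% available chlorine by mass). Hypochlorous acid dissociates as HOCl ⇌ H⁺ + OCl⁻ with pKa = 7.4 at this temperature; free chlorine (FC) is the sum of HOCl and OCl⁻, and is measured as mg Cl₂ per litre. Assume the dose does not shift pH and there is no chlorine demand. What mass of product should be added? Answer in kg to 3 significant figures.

Volume: 779 m³ = 779,000 L.
[OCl⁻]/[HOCl] = 10^(pH − pKa) = 10^(7.51 − 7.4) = 1.288; fraction as HOCl = 1/(1 + 1.288) = 0.437.
Free chlorine required for 0.69 ppm HOCl: 0.69 / 0.437 = 1.579 ppm.
FC to add: 1.579 − 0.5 = 1.079 mg/L as Cl₂.
Cl₂ equivalent: 1.079 mg/L × 779,000 L = 840.5 g.
Product at 55.3% available Cl: 840.5 / 0.553 = 1520 g.

1.52 kg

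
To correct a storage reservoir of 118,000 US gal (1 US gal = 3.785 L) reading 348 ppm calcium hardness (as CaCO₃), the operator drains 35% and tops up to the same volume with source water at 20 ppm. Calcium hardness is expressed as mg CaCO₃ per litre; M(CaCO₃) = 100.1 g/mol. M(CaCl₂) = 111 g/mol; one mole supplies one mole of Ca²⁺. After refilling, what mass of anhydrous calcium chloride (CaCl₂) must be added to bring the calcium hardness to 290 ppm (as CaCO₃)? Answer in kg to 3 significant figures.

Volume: 118,000 US gal × 3.785 L/gal = 446,630 L.
After draining 35% and refilling: 348 × 0.65 + 20 × 0.35 = 233.2 ppm.
Deficit to target: 290 − 233.2 = 56.8 mg/L.
As CaCO₃: 56.8 mg/L × 446,630 L = 25,370 g; ÷ 100.1 = 253.4 mol Ca²⁺.
Mass: 253.4 × 111 = 28,130 g.

28.1 kg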